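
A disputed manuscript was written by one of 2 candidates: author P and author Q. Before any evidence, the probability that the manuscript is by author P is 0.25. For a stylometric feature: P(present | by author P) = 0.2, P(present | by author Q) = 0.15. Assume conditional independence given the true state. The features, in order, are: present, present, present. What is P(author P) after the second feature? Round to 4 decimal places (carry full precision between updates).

After 'present': P(author P) = 0.2·0.2500 / (0.2·0.2500 + 0.15·0.7500) ≈ 0.3077
After 'present': P(author P) = 0.2·0.3077 / (0.2·0.3077 + 0.15·0.6923) ≈ 0.3721

0.3721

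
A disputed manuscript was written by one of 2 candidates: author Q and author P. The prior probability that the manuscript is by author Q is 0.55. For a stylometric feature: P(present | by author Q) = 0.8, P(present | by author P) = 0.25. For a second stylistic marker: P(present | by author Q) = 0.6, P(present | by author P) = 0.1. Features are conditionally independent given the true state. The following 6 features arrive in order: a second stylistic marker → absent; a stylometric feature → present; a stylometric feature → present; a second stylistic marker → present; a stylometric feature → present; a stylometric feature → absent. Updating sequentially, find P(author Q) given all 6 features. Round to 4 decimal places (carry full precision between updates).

After a second stylistic marker='absent': P(author Q) = 0.4·0.5500 / (0.4·0.5500 + 0.9·0.4500) ≈ 0.3520
After a stylometric feature='present': P(author Q) = 0.8·0.3520 / (0.8·0.3520 + 0.25·0.6480) ≈ 0.6348
After a stylometric feature='present': P(author Q) = 0.8·0.6348 / (0.8·0.6348 + 0.25·0.3652) ≈ 0.8476
After a second stylistic marker='present': P(author Q) = 0.6·0.8476 / (0.6·0.8476 + 0.1·0.1524) ≈ 0.9709
After a stylometric feature='present': P(author Q) = 0.8·0.9709 / (0.8·0.9709 + 0.25·0.0291) ≈ 0.9907
After a stylometric feature='absent': P(author Q) = 0.2·0.9907 / (0.2·0.9907 + 0.75·0.0093) ≈ 0.9661

0.9661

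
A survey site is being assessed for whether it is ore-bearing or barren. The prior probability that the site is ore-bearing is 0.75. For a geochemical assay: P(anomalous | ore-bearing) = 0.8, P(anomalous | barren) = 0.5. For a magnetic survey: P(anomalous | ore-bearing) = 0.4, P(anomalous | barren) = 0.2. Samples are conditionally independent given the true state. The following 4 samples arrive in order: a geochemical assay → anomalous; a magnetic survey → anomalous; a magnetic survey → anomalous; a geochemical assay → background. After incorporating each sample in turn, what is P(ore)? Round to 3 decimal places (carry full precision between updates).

0.885

After a geochemical assay='anomalous': P(ore) = 0.8·0.7500 / (0.8·0.7500 + 0.5·0.2500) ≈ 0.8276
After a magnetic survey='anomalous': P(ore) = 0.4·0.8276 / (0.4·0.8276 + 0.2·0.1724) ≈ 0.9057
After a magnetic survey='anomalous': P(ore) = 0.4·0.9057 / (0.4·0.9057 + 0.2·0.0943) ≈ 0.9505
After a geochemical assay='background': P(ore) = 0.2·0.9505 / (0.2·0.9505 + 0.5·0.0495) ≈ 0.8848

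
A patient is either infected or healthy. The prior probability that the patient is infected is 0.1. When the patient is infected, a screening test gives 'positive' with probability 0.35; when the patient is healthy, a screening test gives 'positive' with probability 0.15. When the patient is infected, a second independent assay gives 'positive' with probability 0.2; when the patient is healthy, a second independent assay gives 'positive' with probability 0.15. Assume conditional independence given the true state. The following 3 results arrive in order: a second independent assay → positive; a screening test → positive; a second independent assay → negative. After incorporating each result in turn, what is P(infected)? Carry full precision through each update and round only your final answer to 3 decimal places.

0.245

After a second independent assay='positive': P(infected) = 0.2·0.1000 / (0.2·0.1000 + 0.15·0.9000) ≈ 0.1290
After a screening test='positive': P(infected) = 0.35·0.1290 / (0.35·0.1290 + 0.15·0.8710) ≈ 0.2569
After a second independent assay='negative': P(infected) = 0.8·0.2569 / (0.8·0.2569 + 0.85·0.7431) ≈ 0.2455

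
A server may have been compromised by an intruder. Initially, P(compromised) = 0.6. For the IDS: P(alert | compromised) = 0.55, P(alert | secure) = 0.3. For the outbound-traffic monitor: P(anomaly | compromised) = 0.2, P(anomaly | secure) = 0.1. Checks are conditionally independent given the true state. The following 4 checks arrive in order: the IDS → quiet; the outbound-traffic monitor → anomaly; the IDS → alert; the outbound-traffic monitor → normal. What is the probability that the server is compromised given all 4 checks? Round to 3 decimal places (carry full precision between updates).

After the IDS='quiet': P(compromised) = 0.45·0.6000 / (0.45·0.6000 + 0.7·0.4000) ≈ 0.4909
After the outbound-traffic monitor='anomaly': P(compromised) = 0.2·0.4909 / (0.2·0.4909 + 0.1·0.5091) ≈ 0.6585
After the IDS='alert': P(compromised) = 0.55·0.6585 / (0.55·0.6585 + 0.3·0.3415) ≈ 0.7795
After the outbound-traffic monitor='normal': P(compromised) = 0.8·0.7795 / (0.8·0.7795 + 0.9·0.2205) ≈ 0.7586

0.759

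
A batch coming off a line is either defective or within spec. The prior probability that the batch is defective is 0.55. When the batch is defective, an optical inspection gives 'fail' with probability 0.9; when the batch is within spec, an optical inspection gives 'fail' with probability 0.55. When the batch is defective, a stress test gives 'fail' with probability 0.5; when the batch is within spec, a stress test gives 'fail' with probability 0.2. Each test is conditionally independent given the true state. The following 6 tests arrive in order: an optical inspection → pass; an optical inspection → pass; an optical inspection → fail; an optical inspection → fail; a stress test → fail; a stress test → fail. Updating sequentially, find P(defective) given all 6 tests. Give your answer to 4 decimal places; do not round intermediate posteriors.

0.5025

Apply Bayes' rule sequentially, carrying P(defective) forward.
After an optical inspection='pass': P(defective) = 0.1·0.5500 / (0.1·0.5500 + 0.45·0.4500) ≈ 0.2136
After an optical inspection='pass': P(defective) = 0.1·0.2136 / (0.1·0.2136 + 0.45·0.7864) ≈ 0.0569
After an optical inspection='fail': P(defective) = 0.9·0.0569 / (0.9·0.0569 + 0.55·0.9431) ≈ 0.0899
After an optical inspection='fail': P(defective) = 0.9·0.0899 / (0.9·0.0899 + 0.55·0.9101) ≈ 0.1391
After a stress test='fail': P(defective) = 0.5·0.1391 / (0.5·0.1391 + 0.2·0.8609) ≈ 0.2878
After a stress test='fail': P(defective) = 0.5·0.2878 / (0.5·0.2878 + 0.2·0.7122) ≈ 0.5025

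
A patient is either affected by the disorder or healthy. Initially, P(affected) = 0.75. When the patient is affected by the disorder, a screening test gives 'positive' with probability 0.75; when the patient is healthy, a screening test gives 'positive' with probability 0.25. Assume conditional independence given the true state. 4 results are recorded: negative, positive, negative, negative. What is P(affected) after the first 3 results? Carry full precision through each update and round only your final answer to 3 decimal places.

After 'negative': P(affected) = 0.25·0.7500 / (0.25·0.7500 + 0.75·0.2500) ≈ 0.5000
After 'positive': P(affected) = 0.75·0.5000 / (0.75·0.5000 + 0.25·0.5000) ≈ 0.7500
After 'negative': P(affected) = 0.25·0.7500 / (0.25·0.7500 + 0.75·0.2500) ≈ 0.5000

0.500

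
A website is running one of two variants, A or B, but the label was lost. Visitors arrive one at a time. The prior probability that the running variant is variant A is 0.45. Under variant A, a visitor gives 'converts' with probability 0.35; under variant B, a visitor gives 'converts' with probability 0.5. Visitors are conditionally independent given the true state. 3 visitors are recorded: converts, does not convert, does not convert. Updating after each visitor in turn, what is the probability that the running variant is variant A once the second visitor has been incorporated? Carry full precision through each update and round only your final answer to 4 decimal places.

Each posterior becomes the prior for the next update.
After 'converts': P(A) = 0.35·0.4500 / (0.35·0.4500 + 0.5·0.5500) ≈ 0.3642
After 'does not convert': P(A) = 0.65·0.3642 / (0.65·0.3642 + 0.5·0.6358) ≈ 0.4268

0.4268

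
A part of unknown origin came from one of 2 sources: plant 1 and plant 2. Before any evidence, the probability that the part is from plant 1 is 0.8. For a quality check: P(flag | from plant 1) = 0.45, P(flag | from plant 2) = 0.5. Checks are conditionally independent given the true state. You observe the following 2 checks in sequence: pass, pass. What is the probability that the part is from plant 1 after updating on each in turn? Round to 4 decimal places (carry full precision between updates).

Apply Bayes' rule sequentially, carrying P(plant 1) forward.
After 'pass': P(plant 1) = 0.55·0.8000 / (0.55·0.8000 + 0.5·0.2000) ≈ 0.8148
After 'pass': P(plant 1) = 0.55·0.8148 / (0.55·0.8148 + 0.5·0.1852) ≈ 0.8288

0.8288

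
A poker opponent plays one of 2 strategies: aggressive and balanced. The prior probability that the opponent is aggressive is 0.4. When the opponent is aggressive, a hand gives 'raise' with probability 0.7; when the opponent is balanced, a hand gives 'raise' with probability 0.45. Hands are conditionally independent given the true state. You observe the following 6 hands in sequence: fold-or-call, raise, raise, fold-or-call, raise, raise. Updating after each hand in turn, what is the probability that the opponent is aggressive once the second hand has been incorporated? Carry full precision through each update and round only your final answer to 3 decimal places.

Apply Bayes' rule sequentially, carrying P(aggressive) forward.
After 'fold-or-call': P(aggressive) = 0.3·0.4000 / (0.3·0.4000 + 0.55·0.6000) ≈ 0.2667
After 'raise': P(aggressive) = 0.7·0.2667 / (0.7·0.2667 + 0.45·0.7333) ≈ 0.3613

0.361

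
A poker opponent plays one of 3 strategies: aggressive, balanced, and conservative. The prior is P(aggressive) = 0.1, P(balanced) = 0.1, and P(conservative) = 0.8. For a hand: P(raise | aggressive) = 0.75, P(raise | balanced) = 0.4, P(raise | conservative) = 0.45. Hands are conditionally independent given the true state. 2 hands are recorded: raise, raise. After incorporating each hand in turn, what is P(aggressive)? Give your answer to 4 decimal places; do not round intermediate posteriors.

Apply Bayes' rule sequentially, carrying P(aggressive) forward.
After 'raise': normaliser = 0.75·0.1000 + 0.4·0.1000 + 0.45·0.8000; P(aggressive) ≈ 0.1579, P(balanced) ≈ 0.0842, P(conservative) ≈ 0.7579
After 'raise': normaliser = 0.75·0.1579 + 0.4·0.0842 + 0.45·0.7579; P(aggressive) ≈ 0.2401, P(balanced) ≈ 0.0683, P(conservative) ≈ 0.6916

0.2401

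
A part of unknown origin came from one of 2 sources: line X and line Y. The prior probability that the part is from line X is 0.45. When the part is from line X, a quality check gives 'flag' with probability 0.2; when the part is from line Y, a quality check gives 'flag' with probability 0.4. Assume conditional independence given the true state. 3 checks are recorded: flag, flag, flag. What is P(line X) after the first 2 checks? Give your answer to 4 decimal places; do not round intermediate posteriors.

Each posterior becomes the prior for the next update.
After 'flag': P(line X) = 0.2·0.4500 / (0.2·0.4500 + 0.4·0.5500) ≈ 0.2903
After 'flag': P(line X) = 0.2·0.2903 / (0.2·0.2903 + 0.4·0.7097) ≈ 0.1698

0.1698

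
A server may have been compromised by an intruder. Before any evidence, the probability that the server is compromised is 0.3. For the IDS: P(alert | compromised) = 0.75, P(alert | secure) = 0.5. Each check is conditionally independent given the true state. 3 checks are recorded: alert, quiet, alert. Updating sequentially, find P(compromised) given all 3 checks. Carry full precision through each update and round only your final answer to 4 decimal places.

0.3253

Each posterior becomes the prior for the next update.
After 'alert': P(compromised) = 0.75·0.3000 / (0.75·0.3000 + 0.5·0.7000) ≈ 0.3913
After 'quiet': P(compromised) = 0.25·0.3913 / (0.25·0.3913 + 0.5·0.6087) ≈ 0.2432
After 'alert': P(compromised) = 0.75·0.2432 / (0.75·0.2432 + 0.5·0.7568) ≈ 0.3253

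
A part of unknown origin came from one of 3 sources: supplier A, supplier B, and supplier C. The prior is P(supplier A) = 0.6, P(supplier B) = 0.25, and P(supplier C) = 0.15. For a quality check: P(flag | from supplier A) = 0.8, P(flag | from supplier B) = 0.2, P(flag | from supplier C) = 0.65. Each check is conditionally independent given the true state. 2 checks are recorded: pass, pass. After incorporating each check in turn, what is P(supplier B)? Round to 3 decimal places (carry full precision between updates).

Each posterior becomes the prior for the next update.
After 'pass': normaliser = 0.2·0.6000 + 0.8·0.2500 + 0.35·0.1500; P(supplier A) ≈ 0.3221, P(supplier B) ≈ 0.5369, P(supplier C) ≈ 0.1409
After 'pass': normaliser = 0.2·0.3221 + 0.8·0.5369 + 0.35·0.1409; P(supplier A) ≈ 0.1186, P(supplier B) ≈ 0.7906, P(supplier C) ≈ 0.0908

0.791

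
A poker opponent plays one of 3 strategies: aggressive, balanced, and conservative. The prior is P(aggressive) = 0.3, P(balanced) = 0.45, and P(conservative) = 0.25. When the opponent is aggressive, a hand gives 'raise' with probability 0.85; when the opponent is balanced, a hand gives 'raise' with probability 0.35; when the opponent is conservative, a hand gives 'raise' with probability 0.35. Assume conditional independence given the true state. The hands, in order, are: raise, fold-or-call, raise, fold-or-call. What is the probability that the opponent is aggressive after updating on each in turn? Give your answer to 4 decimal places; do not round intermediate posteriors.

0.1186

After 'raise': normaliser = 0.85·0.3000 + 0.35·0.4500 + 0.35·0.2500; P(aggressive) ≈ 0.5100, P(balanced) ≈ 0.3150, P(conservative) ≈ 0.1750
After 'fold-or-call': normaliser = 0.15·0.5100 + 0.65·0.3150 + 0.65·0.1750; P(aggressive) ≈ 0.1937, P(balanced) ≈ 0.5184, P(conservative) ≈ 0.2880
After 'raise': normaliser = 0.85·0.1937 + 0.35·0.5184 + 0.35·0.2880; P(aggressive) ≈ 0.3684, P(balanced) ≈ 0.4060, P(conservative) ≈ 0.2256
After 'fold-or-call': normaliser = 0.15·0.3684 + 0.65·0.4060 + 0.65·0.2256; P(aggressive) ≈ 0.1186, P(balanced) ≈ 0.5666, P(conservative) ≈ 0.3148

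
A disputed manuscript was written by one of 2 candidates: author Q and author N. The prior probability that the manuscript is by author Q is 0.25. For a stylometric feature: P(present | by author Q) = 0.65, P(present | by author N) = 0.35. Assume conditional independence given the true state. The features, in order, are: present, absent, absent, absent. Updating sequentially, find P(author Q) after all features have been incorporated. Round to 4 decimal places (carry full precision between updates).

After 'present': P(author Q) = 0.65·0.2500 / (0.65·0.2500 + 0.35·0.7500) ≈ 0.3824
After 'absent': P(author Q) = 0.35·0.3824 / (0.35·0.3824 + 0.65·0.6176) ≈ 0.2500
After 'absent': P(author Q) = 0.35·0.2500 / (0.35·0.2500 + 0.65·0.7500) ≈ 0.1522
After 'absent': P(author Q) = 0.35·0.1522 / (0.35·0.1522 + 0.65·0.8478) ≈ 0.0881

0.0881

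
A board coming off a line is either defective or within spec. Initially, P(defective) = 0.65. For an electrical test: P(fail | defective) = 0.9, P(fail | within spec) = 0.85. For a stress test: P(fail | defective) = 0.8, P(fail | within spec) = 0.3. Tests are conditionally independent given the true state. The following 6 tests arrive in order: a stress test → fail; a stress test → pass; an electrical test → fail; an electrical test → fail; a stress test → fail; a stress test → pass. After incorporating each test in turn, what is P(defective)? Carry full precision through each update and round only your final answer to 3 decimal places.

After a stress test='fail': P(defective) = 0.8·0.6500 / (0.8·0.6500 + 0.3·0.3500) ≈ 0.8320
After a stress test='pass': P(defective) = 0.2·0.8320 / (0.2·0.8320 + 0.7·0.1680) ≈ 0.5859
After an electrical test='fail': P(defective) = 0.9·0.5859 / (0.9·0.5859 + 0.85·0.4141) ≈ 0.5997
After an electrical test='fail': P(defective) = 0.9·0.5997 / (0.9·0.5997 + 0.85·0.4003) ≈ 0.6134
After a stress test='fail': P(defective) = 0.8·0.6134 / (0.8·0.6134 + 0.3·0.3866) ≈ 0.8088
After a stress test='pass': P(defective) = 0.2·0.8088 / (0.2·0.8088 + 0.7·0.1912) ≈ 0.5472

0.547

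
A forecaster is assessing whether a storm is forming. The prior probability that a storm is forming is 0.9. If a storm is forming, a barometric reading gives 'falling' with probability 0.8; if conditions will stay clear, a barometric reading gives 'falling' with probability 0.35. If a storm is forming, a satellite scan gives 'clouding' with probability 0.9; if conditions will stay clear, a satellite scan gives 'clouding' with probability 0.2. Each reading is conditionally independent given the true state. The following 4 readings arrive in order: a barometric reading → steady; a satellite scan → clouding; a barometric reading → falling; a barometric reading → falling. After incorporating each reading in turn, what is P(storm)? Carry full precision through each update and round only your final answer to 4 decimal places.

Each posterior becomes the prior for the next update.
After a barometric reading='steady': P(storm) = 0.2·0.9000 / (0.2·0.9000 + 0.65·0.1000) ≈ 0.7347
After a satellite scan='clouding': P(storm) = 0.9·0.7347 / (0.9·0.7347 + 0.2·0.2653) ≈ 0.9257
After a barometric reading='falling': P(storm) = 0.8·0.9257 / (0.8·0.9257 + 0.35·0.0743) ≈ 0.9661
After a barometric reading='falling': P(storm) = 0.8·0.9661 / (0.8·0.9661 + 0.35·0.0339) ≈ 0.9849

0.9849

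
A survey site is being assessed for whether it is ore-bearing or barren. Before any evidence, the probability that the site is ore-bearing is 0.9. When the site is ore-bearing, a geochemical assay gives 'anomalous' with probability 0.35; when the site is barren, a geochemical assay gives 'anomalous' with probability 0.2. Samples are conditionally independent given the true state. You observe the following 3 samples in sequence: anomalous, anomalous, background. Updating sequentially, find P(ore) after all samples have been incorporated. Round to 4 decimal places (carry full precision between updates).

Each posterior becomes the prior for the next update.
After 'anomalous': P(ore) = 0.35·0.9000 / (0.35·0.9000 + 0.2·0.1000) ≈ 0.9403
After 'anomalous': P(ore) = 0.35·0.9403 / (0.35·0.9403 + 0.2·0.0597) ≈ 0.9650
After 'background': P(ore) = 0.65·0.9650 / (0.65·0.9650 + 0.8·0.0350) ≈ 0.9573

0.9573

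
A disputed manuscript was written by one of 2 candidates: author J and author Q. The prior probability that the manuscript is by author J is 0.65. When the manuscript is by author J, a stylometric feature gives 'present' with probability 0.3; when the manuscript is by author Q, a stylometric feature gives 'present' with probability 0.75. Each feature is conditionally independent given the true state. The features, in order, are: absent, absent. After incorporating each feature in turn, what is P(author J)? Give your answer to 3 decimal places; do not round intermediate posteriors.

0.936

After 'absent': P(author J) = 0.7·0.6500 / (0.7·0.6500 + 0.25·0.3500) ≈ 0.8387
After 'absent': P(author J) = 0.7·0.8387 / (0.7·0.8387 + 0.25·0.1613) ≈ 0.9357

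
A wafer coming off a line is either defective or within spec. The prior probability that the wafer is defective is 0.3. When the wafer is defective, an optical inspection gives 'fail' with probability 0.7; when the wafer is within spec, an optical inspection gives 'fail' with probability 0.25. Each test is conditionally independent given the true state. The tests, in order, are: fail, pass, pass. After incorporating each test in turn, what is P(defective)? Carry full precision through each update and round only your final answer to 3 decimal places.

0.161

Apply Bayes' rule sequentially, carrying P(defective) forward.
After 'fail': P(defective) = 0.7·0.3000 / (0.7·0.3000 + 0.25·0.7000) ≈ 0.5455
After 'pass': P(defective) = 0.3·0.5455 / (0.3·0.5455 + 0.75·0.4545) ≈ 0.3243
After 'pass': P(defective) = 0.3·0.3243 / (0.3·0.3243 + 0.75·0.6757) ≈ 0.1611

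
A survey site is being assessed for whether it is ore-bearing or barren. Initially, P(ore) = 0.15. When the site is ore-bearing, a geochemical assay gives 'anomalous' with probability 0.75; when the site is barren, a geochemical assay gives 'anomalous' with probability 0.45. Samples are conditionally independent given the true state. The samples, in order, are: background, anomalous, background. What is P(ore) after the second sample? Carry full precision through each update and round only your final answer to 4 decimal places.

Each posterior becomes the prior for the next update.
After 'background': P(ore) = 0.25·0.1500 / (0.25·0.1500 + 0.55·0.8500) ≈ 0.0743
After 'anomalous': P(ore) = 0.75·0.0743 / (0.75·0.0743 + 0.45·0.9257) ≈ 0.1179

0.1179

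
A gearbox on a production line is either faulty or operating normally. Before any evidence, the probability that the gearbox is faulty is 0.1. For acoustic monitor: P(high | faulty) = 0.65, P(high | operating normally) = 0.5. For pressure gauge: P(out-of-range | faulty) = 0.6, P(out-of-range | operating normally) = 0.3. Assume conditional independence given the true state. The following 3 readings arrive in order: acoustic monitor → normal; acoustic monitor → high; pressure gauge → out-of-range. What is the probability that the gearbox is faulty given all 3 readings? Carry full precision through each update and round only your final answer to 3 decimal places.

0.168

After acoustic monitor='normal': P(faulty) = 0.35·0.1000 / (0.35·0.1000 + 0.5·0.9000) ≈ 0.0722
After acoustic monitor='high': P(faulty) = 0.65·0.0722 / (0.65·0.0722 + 0.5·0.9278) ≈ 0.0918
After pressure gauge='out-of-range': P(faulty) = 0.6·0.0918 / (0.6·0.0918 + 0.3·0.9082) ≈ 0.1682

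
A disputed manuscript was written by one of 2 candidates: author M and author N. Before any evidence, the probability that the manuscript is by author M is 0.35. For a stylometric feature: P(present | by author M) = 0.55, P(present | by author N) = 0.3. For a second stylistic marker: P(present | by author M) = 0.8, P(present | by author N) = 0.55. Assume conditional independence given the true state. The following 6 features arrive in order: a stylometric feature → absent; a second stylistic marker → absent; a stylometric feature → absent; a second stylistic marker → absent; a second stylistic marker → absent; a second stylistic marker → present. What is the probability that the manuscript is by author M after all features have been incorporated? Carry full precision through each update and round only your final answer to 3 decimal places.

After a stylometric feature='absent': P(author M) = 0.45·0.3500 / (0.45·0.3500 + 0.7·0.6500) ≈ 0.2571
After a second stylistic marker='absent': P(author M) = 0.2·0.2571 / (0.2·0.2571 + 0.45·0.7429) ≈ 0.1333
After a stylometric feature='absent': P(author M) = 0.45·0.1333 / (0.45·0.1333 + 0.7·0.8667) ≈ 0.0900
After a second stylistic marker='absent': P(author M) = 0.2·0.0900 / (0.2·0.0900 + 0.45·0.9100) ≈ 0.0421
After a second stylistic marker='absent': P(author M) = 0.2·0.0421 / (0.2·0.0421 + 0.45·0.9579) ≈ 0.0192
After a second stylistic marker='present': P(author M) = 0.8·0.0192 / (0.8·0.0192 + 0.55·0.9808) ≈ 0.0276

0.028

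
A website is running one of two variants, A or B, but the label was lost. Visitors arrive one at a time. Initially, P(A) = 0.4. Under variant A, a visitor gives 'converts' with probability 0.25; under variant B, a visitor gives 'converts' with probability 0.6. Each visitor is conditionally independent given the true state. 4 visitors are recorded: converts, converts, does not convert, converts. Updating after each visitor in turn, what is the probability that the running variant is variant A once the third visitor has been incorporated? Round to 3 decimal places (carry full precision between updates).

After 'converts': P(A) = 0.25·0.4000 / (0.25·0.4000 + 0.6·0.6000) ≈ 0.2174
After 'converts': P(A) = 0.25·0.2174 / (0.25·0.2174 + 0.6·0.7826) ≈ 0.1037
After 'does not convert': P(A) = 0.75·0.1037 / (0.75·0.1037 + 0.4·0.8963) ≈ 0.1783

0.178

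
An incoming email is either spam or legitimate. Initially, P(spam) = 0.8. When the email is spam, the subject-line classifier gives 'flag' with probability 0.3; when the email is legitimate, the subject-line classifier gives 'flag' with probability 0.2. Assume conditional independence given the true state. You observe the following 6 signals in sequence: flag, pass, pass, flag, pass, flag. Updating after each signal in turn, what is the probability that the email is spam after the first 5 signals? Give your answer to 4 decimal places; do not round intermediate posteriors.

After 'flag': P(spam) = 0.3·0.8000 / (0.3·0.8000 + 0.2·0.2000) ≈ 0.8571
After 'pass': P(spam) = 0.7·0.8571 / (0.7·0.8571 + 0.8·0.1429) ≈ 0.8400
After 'pass': P(spam) = 0.7·0.8400 / (0.7·0.8400 + 0.8·0.1600) ≈ 0.8212
After 'flag': P(spam) = 0.3·0.8212 / (0.3·0.8212 + 0.2·0.1788) ≈ 0.8733
After 'pass': P(spam) = 0.7·0.8733 / (0.7·0.8733 + 0.8·0.1267) ≈ 0.8577

0.8577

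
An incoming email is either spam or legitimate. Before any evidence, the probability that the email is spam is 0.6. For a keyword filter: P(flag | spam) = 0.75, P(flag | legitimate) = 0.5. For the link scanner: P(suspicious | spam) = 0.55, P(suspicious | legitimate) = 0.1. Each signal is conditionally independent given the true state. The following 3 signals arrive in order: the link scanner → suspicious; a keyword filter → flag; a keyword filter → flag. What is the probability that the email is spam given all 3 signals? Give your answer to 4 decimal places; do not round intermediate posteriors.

After the link scanner='suspicious': P(spam) = 0.55·0.6000 / (0.55·0.6000 + 0.1·0.4000) ≈ 0.8919
After a keyword filter='flag': P(spam) = 0.75·0.8919 / (0.75·0.8919 + 0.5·0.1081) ≈ 0.9252
After a keyword filter='flag': P(spam) = 0.75·0.9252 / (0.75·0.9252 + 0.5·0.0748) ≈ 0.9489

0.9489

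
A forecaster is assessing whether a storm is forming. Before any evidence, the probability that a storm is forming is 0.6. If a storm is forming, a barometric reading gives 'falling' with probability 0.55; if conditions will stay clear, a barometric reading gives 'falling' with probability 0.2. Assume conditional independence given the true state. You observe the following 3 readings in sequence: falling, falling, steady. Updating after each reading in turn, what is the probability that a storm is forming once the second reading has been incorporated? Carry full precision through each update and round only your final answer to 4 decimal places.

0.9190

Apply Bayes' rule sequentially, carrying P(storm) forward.
After 'falling': P(storm) = 0.55·0.6000 / (0.55·0.6000 + 0.2·0.4000) ≈ 0.8049
After 'falling': P(storm) = 0.55·0.8049 / (0.55·0.8049 + 0.2·0.1951) ≈ 0.9190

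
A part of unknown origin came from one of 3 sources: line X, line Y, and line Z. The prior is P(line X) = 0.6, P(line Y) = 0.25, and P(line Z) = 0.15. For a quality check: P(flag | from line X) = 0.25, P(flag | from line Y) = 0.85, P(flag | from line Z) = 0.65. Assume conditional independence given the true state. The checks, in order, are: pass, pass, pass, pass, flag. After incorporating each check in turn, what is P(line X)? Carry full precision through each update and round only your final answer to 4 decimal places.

Each posterior becomes the prior for the next update.
After 'pass': normaliser = 0.75·0.6000 + 0.15·0.2500 + 0.35·0.1500; P(line X) ≈ 0.8333, P(line Y) ≈ 0.0694, P(line Z) ≈ 0.0972
After 'pass': normaliser = 0.75·0.8333 + 0.15·0.0694 + 0.35·0.0972; P(line X) ≈ 0.9336, P(line Y) ≈ 0.0156, P(line Z) ≈ 0.0508
After 'pass': normaliser = 0.75·0.9336 + 0.15·0.0156 + 0.35·0.0508; P(line X) ≈ 0.9721, P(line Y) ≈ 0.0032, P(line Z) ≈ 0.0247
After 'pass': normaliser = 0.75·0.9721 + 0.15·0.0032 + 0.35·0.0247; P(line X) ≈ 0.9876, P(line Y) ≈ 0.0007, P(line Z) ≈ 0.0117
After 'flag': normaliser = 0.25·0.9876 + 0.85·0.0007 + 0.65·0.0117; P(line X) ≈ 0.9680, P(line Y) ≈ 0.0022, P(line Z) ≈ 0.0298

0.9680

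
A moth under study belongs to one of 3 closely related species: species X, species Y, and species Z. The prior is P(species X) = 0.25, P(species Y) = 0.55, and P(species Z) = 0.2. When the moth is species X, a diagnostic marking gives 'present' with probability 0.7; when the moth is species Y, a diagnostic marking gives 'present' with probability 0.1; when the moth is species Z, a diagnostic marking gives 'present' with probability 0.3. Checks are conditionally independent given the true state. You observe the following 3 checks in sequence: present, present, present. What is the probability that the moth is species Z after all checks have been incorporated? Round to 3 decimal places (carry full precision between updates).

After 'present': normaliser = 0.7·0.2500 + 0.1·0.5500 + 0.3·0.2000; P(species X) ≈ 0.6034, P(species Y) ≈ 0.1897, P(species Z) ≈ 0.2069
After 'present': normaliser = 0.7·0.6034 + 0.1·0.1897 + 0.3·0.2069; P(species X) ≈ 0.8390, P(species Y) ≈ 0.0377, P(species Z) ≈ 0.1233
After 'present': normaliser = 0.7·0.8390 + 0.1·0.0377 + 0.3·0.1233; P(species X) ≈ 0.9351, P(species Y) ≈ 0.0060, P(species Z) ≈ 0.0589

0.059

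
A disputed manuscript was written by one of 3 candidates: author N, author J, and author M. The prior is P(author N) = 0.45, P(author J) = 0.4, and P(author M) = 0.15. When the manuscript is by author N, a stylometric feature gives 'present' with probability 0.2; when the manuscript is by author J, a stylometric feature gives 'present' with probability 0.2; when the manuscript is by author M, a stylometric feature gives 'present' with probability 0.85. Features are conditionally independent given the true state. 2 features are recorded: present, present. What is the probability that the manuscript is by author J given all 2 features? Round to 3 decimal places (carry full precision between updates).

After 'present': normaliser = 0.2·0.4500 + 0.2·0.4000 + 0.85·0.1500; P(author N) ≈ 0.3025, P(author J) ≈ 0.2689, P(author M) ≈ 0.4286
After 'present': normaliser = 0.2·0.3025 + 0.2·0.2689 + 0.85·0.4286; P(author N) ≈ 0.1264, P(author J) ≈ 0.1124, P(author M) ≈ 0.7612

0.112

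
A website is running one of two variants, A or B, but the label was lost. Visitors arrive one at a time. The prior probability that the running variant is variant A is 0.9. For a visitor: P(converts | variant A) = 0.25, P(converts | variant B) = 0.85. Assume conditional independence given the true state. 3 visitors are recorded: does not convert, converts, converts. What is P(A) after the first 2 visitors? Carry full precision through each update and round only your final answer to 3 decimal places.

0.930

Each posterior becomes the prior for the next update.
After 'does not convert': P(A) = 0.75·0.9000 / (0.75·0.9000 + 0.15·0.1000) ≈ 0.9783
After 'converts': P(A) = 0.25·0.9783 / (0.25·0.9783 + 0.85·0.0217) ≈ 0.9298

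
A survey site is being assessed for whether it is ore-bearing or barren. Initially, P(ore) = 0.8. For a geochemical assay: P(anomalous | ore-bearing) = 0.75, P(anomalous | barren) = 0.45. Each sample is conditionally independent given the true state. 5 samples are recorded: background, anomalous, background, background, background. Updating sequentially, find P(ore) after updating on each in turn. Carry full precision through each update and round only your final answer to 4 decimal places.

0.2215

After 'background': P(ore) = 0.25·0.8000 / (0.25·0.8000 + 0.55·0.2000) ≈ 0.6452
After 'anomalous': P(ore) = 0.75·0.6452 / (0.75·0.6452 + 0.45·0.3548) ≈ 0.7519
After 'background': P(ore) = 0.25·0.7519 / (0.25·0.7519 + 0.55·0.2481) ≈ 0.5794
After 'background': P(ore) = 0.25·0.5794 / (0.25·0.5794 + 0.55·0.4206) ≈ 0.3850
After 'background': P(ore) = 0.25·0.3850 / (0.25·0.3850 + 0.55·0.6150) ≈ 0.2215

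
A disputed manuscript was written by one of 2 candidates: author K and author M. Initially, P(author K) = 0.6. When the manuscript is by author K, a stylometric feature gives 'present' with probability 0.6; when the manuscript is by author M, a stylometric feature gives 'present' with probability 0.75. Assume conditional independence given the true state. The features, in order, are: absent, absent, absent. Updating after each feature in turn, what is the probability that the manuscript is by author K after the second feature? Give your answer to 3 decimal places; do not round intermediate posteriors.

0.793

After 'absent': P(author K) = 0.4·0.6000 / (0.4·0.6000 + 0.25·0.4000) ≈ 0.7059
After 'absent': P(author K) = 0.4·0.7059 / (0.4·0.7059 + 0.25·0.2941) ≈ 0.7934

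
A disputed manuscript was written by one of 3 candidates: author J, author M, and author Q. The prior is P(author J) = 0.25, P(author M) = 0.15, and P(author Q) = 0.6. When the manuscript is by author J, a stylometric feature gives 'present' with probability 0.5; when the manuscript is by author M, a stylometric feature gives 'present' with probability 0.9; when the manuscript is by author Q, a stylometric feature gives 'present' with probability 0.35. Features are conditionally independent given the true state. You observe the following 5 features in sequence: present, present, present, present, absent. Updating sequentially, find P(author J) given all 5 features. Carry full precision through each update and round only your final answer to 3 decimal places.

0.332

Each posterior becomes the prior for the next update.
After 'present': normaliser = 0.5·0.2500 + 0.9·0.1500 + 0.35·0.6000; P(author J) ≈ 0.2660, P(author M) ≈ 0.2872, P(author Q) ≈ 0.4468
After 'present': normaliser = 0.5·0.2660 + 0.9·0.2872 + 0.35·0.4468; P(author J) ≈ 0.2427, P(author M) ≈ 0.4718, P(author Q) ≈ 0.2854
After 'present': normaliser = 0.5·0.2427 + 0.9·0.4718 + 0.35·0.2854; P(author J) ≈ 0.1879, P(author M) ≈ 0.6574, P(author Q) ≈ 0.1547
After 'present': normaliser = 0.5·0.1879 + 0.9·0.6574 + 0.35·0.1547; P(author J) ≈ 0.1270, P(author M) ≈ 0.7998, P(author Q) ≈ 0.0732
After 'absent': normaliser = 0.5·0.1270 + 0.1·0.7998 + 0.65·0.0732; P(author J) ≈ 0.3324, P(author M) ≈ 0.4187, P(author Q) ≈ 0.2490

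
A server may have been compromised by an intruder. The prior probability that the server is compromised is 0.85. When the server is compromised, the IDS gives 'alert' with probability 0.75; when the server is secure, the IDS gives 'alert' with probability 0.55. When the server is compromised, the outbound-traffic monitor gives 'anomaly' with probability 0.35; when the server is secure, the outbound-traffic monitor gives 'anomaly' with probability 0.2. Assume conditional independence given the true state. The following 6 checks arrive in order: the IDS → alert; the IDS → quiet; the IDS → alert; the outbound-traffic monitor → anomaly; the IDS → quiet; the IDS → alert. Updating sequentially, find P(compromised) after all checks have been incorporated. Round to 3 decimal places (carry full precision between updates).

0.886

Each posterior becomes the prior for the next update.
After the IDS='alert': P(compromised) = 0.75·0.8500 / (0.75·0.8500 + 0.55·0.1500) ≈ 0.8854
After the IDS='quiet': P(compromised) = 0.25·0.8854 / (0.25·0.8854 + 0.45·0.1146) ≈ 0.8111
After the IDS='alert': P(compromised) = 0.75·0.8111 / (0.75·0.8111 + 0.55·0.1889) ≈ 0.8541
After the outbound-traffic monitor='anomaly': P(compromised) = 0.35·0.8541 / (0.35·0.8541 + 0.2·0.1459) ≈ 0.9111
After the IDS='quiet': P(compromised) = 0.25·0.9111 / (0.25·0.9111 + 0.45·0.0889) ≈ 0.8506
After the IDS='alert': P(compromised) = 0.75·0.8506 / (0.75·0.8506 + 0.55·0.1494) ≈ 0.8859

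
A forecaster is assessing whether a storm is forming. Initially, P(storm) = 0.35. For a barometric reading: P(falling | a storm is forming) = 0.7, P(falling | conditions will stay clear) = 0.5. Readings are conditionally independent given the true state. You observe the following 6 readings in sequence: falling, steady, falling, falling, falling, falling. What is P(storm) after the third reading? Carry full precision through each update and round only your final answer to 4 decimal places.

After 'falling': P(storm) = 0.7·0.3500 / (0.7·0.3500 + 0.5·0.6500) ≈ 0.4298
After 'steady': P(storm) = 0.3·0.4298 / (0.3·0.4298 + 0.5·0.5702) ≈ 0.3114
After 'falling': P(storm) = 0.7·0.3114 / (0.7·0.3114 + 0.5·0.6886) ≈ 0.3877

0.3877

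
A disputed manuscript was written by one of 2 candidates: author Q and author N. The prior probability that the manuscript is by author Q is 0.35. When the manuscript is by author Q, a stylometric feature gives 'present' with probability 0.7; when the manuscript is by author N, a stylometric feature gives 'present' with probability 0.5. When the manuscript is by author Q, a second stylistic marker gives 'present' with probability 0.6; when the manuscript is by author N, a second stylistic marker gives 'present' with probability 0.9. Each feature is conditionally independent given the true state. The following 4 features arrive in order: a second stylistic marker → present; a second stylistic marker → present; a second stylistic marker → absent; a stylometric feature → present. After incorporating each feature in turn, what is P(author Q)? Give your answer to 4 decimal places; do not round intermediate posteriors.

After a second stylistic marker='present': P(author Q) = 0.6·0.3500 / (0.6·0.3500 + 0.9·0.6500) ≈ 0.2642
After a second stylistic marker='present': P(author Q) = 0.6·0.2642 / (0.6·0.2642 + 0.9·0.7358) ≈ 0.1931
After a second stylistic marker='absent': P(author Q) = 0.4·0.1931 / (0.4·0.1931 + 0.1·0.8069) ≈ 0.4891
After a stylometric feature='present': P(author Q) = 0.7·0.4891 / (0.7·0.4891 + 0.5·0.5109) ≈ 0.5727

0.5727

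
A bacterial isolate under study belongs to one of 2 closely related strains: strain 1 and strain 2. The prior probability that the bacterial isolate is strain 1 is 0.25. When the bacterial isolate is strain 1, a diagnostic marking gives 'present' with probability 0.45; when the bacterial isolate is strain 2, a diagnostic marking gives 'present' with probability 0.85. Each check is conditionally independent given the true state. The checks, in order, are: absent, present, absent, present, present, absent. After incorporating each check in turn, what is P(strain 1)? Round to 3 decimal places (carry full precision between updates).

0.709

Apply Bayes' rule sequentially, carrying P(strain 1) forward.
After 'absent': P(strain 1) = 0.55·0.2500 / (0.55·0.2500 + 0.15·0.7500) ≈ 0.5500
After 'present': P(strain 1) = 0.45·0.5500 / (0.45·0.5500 + 0.85·0.4500) ≈ 0.3929
After 'absent': P(strain 1) = 0.55·0.3929 / (0.55·0.3929 + 0.15·0.6071) ≈ 0.7035
After 'present': P(strain 1) = 0.45·0.7035 / (0.45·0.7035 + 0.85·0.2965) ≈ 0.5567
After 'present': P(strain 1) = 0.45·0.5567 / (0.45·0.5567 + 0.85·0.4433) ≈ 0.3994
After 'absent': P(strain 1) = 0.55·0.3994 / (0.55·0.3994 + 0.15·0.6006) ≈ 0.7092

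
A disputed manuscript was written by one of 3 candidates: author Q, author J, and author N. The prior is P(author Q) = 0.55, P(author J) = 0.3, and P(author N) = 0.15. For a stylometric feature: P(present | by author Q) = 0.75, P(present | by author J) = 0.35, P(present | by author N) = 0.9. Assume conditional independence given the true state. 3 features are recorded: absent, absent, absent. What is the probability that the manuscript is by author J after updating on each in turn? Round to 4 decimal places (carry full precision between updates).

0.9041

After 'absent': normaliser = 0.25·0.5500 + 0.65·0.3000 + 0.1·0.1500; P(author Q) ≈ 0.3957, P(author J) ≈ 0.5612, P(author N) ≈ 0.0432
After 'absent': normaliser = 0.25·0.3957 + 0.65·0.5612 + 0.1·0.0432; P(author Q) ≈ 0.2114, P(author J) ≈ 0.7794, P(author N) ≈ 0.0092
After 'absent': normaliser = 0.25·0.2114 + 0.65·0.7794 + 0.1·0.0092; P(author Q) ≈ 0.0943, P(author J) ≈ 0.9041, P(author N) ≈ 0.0016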